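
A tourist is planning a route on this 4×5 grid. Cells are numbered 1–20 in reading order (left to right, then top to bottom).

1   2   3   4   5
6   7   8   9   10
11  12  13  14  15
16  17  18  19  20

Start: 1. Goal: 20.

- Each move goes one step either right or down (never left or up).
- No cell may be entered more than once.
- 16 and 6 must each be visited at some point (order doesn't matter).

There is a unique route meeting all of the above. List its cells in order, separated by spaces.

1 6 11 16 17 18 19 20

Moves only go right or down, so the column and row indices never decrease.
Route from 1: down 3 to 16, right 4 to 20 — 7 moves in all.
Check: all required cells visited.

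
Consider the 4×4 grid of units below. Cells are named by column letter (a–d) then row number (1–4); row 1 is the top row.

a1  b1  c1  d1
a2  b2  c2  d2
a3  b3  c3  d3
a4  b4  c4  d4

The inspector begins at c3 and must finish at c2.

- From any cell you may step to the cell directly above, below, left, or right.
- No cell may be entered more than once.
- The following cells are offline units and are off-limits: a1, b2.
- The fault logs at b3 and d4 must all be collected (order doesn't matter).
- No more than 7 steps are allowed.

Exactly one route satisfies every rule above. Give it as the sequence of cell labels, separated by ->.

Any route must reach b3 and d4 and still end at c2 within 7 moves, so the order of the required stops is forced.
Route from c3: left to b3, down to b4, 2× right (reaching d4), 2× up (reaching d2), left to c2 — 7 moves in all.
Check: all required cells visited; 7 ≤ 7 moves.

c3 -> b3 -> b4 -> c4 -> d4 -> d3 -> d2 -> c2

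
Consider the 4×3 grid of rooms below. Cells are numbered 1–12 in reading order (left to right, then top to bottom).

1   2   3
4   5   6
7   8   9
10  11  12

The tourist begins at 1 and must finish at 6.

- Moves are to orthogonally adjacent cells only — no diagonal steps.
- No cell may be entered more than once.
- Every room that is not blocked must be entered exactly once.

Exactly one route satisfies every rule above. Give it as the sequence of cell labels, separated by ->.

1 -> 4 -> 7 -> 10 -> 11 -> 12 -> 9 -> 8 -> 5 -> 2 -> 3 -> 6

Need to visit all 12 open cells exactly once, starting at 1 and ending at 6.
Route from 1: 3× down (reaching 10), 2× right (reaching 12), up to 9, left to 8, 2× up (reaching 2), right to 3, down to 6 — 11 moves in all.
Check: all 12 open cells covered.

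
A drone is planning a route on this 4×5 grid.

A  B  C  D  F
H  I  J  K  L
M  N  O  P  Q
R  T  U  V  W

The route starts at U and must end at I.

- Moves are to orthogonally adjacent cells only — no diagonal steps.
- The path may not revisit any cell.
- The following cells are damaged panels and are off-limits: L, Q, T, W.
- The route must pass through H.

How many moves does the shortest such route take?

Any route passes through H somewhere between U and I. Summing Manhattan distances along the two legs (U → H → I) gives a lower bound of 4 + 1 = 5 moves.
A route of 5 moves achieves this: U → O → N → M → H → I.
Since 5 matches the lower bound, it is optimal.

5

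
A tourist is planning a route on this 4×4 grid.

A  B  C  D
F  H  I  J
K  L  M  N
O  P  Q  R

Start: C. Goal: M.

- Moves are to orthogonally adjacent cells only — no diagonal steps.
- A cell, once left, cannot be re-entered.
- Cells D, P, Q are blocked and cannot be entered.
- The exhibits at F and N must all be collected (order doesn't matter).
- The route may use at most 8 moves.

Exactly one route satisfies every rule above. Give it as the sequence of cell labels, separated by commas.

C, B, A, F, H, I, J, N, M

The budget equals the shortest possible length, so every move has to be on a shortest route through the required cells.
Route from C: left 2 to A, down 1 to F, right 3 to J, down 1 to N, left 1 to M — 8 moves in all.
Check: all required cells visited; 8 ≤ 8 moves.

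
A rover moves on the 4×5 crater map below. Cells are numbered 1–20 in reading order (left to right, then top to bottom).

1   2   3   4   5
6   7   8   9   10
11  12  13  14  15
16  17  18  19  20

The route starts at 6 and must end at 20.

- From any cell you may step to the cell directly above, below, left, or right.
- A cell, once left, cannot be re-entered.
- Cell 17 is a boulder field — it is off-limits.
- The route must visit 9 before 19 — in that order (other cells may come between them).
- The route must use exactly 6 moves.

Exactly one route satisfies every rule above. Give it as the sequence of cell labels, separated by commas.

6, 7, 8, 9, 14, 19, 20

The waypoints must appear in the order 9, 19, with no cell reused.
Route from 6: 3× right (reaching 9), 2× down (reaching 19), right to 20 — 6 moves in all.
Check: order respected (9 at step 3, 19 at step 5); 6 moves as required.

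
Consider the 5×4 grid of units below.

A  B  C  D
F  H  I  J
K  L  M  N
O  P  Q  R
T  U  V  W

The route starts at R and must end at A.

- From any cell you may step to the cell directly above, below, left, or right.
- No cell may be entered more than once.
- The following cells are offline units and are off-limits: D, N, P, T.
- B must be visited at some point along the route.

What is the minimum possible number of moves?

6

Any route passes through B somewhere between R and A. Summing Manhattan distances along the two legs (R → B → A) gives a lower bound of 5 + 1 = 6 moves.
A route of 6 moves achieves this: R → Q → M → I → C → B → A.
Since 6 matches the lower bound, it is optimal.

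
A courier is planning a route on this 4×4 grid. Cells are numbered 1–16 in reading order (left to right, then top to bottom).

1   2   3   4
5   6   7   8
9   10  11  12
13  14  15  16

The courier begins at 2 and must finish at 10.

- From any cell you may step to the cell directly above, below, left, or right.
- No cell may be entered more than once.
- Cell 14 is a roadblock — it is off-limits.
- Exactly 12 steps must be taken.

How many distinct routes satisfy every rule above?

2

Need simple routes of exactly 12 moves from 2 to 10 (Manhattan distance 2, so 5 moves are spent on a detour and 5 undoing it).
Enumerating: 2 1 5 6 7 3 4 8 12 16 15 11 10 | 2 3 4 8 12 16 15 11 7 6 5 9 10.
That gives 2 routes.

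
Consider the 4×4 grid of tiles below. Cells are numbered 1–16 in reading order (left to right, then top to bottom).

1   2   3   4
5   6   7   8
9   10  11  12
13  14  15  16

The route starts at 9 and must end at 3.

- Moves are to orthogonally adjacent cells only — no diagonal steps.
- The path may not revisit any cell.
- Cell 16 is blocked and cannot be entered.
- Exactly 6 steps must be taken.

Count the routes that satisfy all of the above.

Need simple routes of exactly 6 moves from 9 to 3 (Manhattan distance 4, so 1 moves are spent on a detour and 1 undoing it).
Branch systematically from the start, pruning whenever the remaining move budget drops below the Manhattan distance to 3 or differs from it in parity. Grouping the completions by first move — via 5: 3; via 13: 4; via 10: 7 — and summing: 3 + 4 + 7 = 14.
That gives 14 routes.

14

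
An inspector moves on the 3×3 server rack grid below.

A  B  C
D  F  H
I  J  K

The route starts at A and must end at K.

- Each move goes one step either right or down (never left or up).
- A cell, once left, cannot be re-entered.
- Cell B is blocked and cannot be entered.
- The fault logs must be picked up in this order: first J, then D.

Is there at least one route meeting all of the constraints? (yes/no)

no

D lies above J, so going from J to D would need an upward move — but moves only go right/down, so J cannot be visited before D.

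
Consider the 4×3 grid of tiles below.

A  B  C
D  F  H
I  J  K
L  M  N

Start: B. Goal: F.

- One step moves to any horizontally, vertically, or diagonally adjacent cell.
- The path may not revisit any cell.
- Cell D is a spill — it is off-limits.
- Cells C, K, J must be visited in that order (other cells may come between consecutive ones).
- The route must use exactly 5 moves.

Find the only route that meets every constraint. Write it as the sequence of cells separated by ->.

The waypoints must appear in the order C, K, J, with no cell reused.
Route from B: right to C, 2× down (reaching K), left to J, up to F — 5 moves in all.
Check: order respected (C at step 1, K at step 3, J at step 4); 5 moves as required.

B -> C -> H -> K -> J -> F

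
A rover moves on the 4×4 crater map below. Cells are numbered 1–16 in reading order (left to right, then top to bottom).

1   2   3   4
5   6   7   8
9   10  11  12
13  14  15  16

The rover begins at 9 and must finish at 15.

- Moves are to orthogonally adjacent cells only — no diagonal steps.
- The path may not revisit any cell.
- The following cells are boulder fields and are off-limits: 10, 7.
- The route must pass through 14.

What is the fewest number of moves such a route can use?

Any route passes through 14 somewhere between 9 and 15. Summing Manhattan distances along the two legs (9 → 14 → 15) gives a lower bound of 2 + 1 = 3 moves.
A route of 3 moves achieves this: 9 → 13 → 14 → 15.
Since 3 matches the lower bound, it is optimal.

3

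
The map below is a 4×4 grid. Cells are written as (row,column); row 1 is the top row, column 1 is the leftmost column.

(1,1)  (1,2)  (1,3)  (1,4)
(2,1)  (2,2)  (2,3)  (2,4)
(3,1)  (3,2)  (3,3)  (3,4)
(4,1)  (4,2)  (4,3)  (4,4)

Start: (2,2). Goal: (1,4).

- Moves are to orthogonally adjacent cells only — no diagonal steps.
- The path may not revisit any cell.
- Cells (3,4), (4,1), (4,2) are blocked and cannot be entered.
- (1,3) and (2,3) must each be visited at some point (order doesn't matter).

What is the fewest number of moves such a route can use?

3

Any route passes through (1,3) and (2,3) in some order between (2,2) and (1,4). Summing Manhattan distances along each leg and taking the cheapest ordering ((2,2) → (2,3) → (1,3) → (1,4)) gives a lower bound of 1 + 1 + 1 = 3 moves.
A route of 3 moves achieves this: (2,2) → (2,3) → (1,3) → (1,4).
Since 3 matches the lower bound, it is optimal.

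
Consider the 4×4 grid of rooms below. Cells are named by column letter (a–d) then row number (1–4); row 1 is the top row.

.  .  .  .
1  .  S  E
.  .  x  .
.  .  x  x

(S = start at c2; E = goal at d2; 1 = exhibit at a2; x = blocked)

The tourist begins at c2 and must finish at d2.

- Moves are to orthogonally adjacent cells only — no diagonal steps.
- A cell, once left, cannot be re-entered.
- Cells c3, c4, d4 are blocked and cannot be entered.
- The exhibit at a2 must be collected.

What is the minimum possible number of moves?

7

Any route passes through a2 somewhere between c2 and d2. Summing Manhattan distances along the two legs (c2 → a2 → d2) gives a lower bound of 2 + 3 = 5 moves.
The shortest route satisfying every rule uses 7 moves: c2 → b2 → a2 → a1 → b1 → c1 → d1 → d2.
The bound of 5 isn't tight here; checking systematically, no route of length 5 through 6 satisfies every constraint, so 7 is the minimum.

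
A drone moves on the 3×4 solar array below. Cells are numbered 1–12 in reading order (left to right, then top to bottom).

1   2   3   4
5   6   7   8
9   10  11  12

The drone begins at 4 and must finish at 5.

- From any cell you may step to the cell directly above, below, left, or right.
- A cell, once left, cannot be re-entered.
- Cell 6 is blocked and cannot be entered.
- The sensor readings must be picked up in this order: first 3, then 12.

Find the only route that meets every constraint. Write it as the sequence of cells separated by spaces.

The waypoints must appear in the order 3, 12, with no cell reused.
Route from 4: left to 3, down to 7, right to 8, down to 12, 3× left (reaching 9), up to 5 — 8 moves in all.
Check: order respected (3 at step 1, 12 at step 4).

4 3 7 8 12 11 10 9 5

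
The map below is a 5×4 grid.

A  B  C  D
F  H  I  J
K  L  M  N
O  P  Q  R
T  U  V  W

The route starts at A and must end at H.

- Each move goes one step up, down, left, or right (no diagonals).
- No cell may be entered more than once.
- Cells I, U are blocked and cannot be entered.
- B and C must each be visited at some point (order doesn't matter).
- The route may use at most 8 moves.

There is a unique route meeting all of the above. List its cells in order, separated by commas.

The budget equals the shortest possible length, so every move has to be on a shortest route through the required cells.
Route from A: right 3 to D, down 2 to N, left 2 to L, up 1 to H — 8 moves in all.
Check: all required cells visited; 8 ≤ 8 moves.

A, B, C, D, J, N, M, L, H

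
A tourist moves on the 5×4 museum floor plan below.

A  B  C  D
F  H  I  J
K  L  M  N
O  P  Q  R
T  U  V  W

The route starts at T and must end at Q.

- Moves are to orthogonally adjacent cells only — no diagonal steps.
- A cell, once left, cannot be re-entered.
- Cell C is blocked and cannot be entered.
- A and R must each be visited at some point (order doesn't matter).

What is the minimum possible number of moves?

11

Any route passes through A and R in some order between T and Q. Summing Manhattan distances along each leg and taking the cheapest ordering (T → A → R → Q) gives a lower bound of 4 + 6 + 1 = 11 moves.
A route of 11 moves achieves this: T → O → K → F → A → B → H → L → M → N → R → Q.
Since 11 matches the lower bound, it is optimal.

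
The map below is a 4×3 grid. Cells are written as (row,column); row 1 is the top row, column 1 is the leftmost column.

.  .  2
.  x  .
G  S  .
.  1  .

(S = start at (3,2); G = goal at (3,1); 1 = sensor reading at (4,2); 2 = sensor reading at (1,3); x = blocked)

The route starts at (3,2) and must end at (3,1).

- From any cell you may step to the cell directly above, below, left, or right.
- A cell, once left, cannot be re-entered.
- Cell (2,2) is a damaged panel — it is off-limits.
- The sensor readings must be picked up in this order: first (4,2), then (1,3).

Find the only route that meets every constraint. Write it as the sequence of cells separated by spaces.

(3,2) (4,2) (4,3) (3,3) (2,3) (1,3) (1,2) (1,1) (2,1) (3,1)

The waypoints must appear in the order (4,2), (1,3), with no cell reused.
Route from (3,2): down 1 to (4,2), right 1 to (4,3), up 3 to (1,3), left 2 to (1,1), down 2 to (3,1) — 9 moves in all.
Check: order respected (1 at step 1, 2 at step 5).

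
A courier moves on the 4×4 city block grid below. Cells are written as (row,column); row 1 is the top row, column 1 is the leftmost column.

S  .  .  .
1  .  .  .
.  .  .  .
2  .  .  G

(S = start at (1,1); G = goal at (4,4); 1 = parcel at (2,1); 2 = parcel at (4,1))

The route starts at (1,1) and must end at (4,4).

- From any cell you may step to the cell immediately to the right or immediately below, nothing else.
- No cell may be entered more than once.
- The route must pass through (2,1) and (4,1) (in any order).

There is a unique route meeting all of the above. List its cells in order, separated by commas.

(1,1), (2,1), (3,1), (4,1), (4,2), (4,3), (4,4)

Moves only go right or down, so the column and row indices never decrease.
Route from (1,1): 3× down (reaching (4,1)), 3× right (reaching (4,4)) — 6 moves in all.
Check: all required cells visited.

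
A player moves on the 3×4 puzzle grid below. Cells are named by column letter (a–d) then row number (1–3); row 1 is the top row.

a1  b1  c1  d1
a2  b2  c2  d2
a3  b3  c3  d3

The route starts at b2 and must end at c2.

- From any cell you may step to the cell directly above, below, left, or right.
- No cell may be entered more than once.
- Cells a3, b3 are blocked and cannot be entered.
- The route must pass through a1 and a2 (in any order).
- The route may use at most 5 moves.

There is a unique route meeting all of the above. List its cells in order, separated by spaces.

Any route must reach a1 and a2 and still end at c2 within 5 moves, so the order of the required stops is forced.
Route from b2: left to a2, up to a1, 2× right (reaching c1), down to c2 — 5 moves in all.
Check: all required cells visited; 5 ≤ 5 moves.

b2 a2 a1 b1 c1 c2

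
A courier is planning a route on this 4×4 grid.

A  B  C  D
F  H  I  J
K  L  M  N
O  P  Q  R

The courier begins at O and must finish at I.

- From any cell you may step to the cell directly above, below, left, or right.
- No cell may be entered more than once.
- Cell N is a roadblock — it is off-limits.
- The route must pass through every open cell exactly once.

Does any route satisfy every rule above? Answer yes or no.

Cell R has only one open neighbour but is neither the start nor the goal, so a Hamiltonian route would have to both enter and leave it through the same neighbour — impossible without revisiting.

no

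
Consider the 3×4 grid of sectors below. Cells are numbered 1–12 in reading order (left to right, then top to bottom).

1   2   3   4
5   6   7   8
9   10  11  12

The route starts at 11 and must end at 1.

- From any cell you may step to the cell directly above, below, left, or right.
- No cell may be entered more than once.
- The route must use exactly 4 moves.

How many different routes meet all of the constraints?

6

Need simple routes of exactly 4 moves from 11 to 1 (Manhattan distance 4, so 0 moves are spent on a detour and 0 undoing it).
Enumerating: 11 7 3 2 1 | 11 7 6 2 1 | 11 7 6 5 1 | 11 10 6 2 1 | 11 10 6 5 1 | 11 10 9 5 1.
That gives 6 routes.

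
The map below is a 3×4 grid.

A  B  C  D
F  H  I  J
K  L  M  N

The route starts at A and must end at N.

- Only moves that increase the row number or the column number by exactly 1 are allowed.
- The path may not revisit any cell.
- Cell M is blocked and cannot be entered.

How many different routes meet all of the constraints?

A right/down-only route from A to N makes exactly 2 down-moves and 3 right-moves in some order.
With no other constraints that would be C(5,2) = 10 routes.
Subtract routes through each blocked cell (inclusion–exclusion for overlaps): − through M: 6 → 4.
That gives 4 routes.

4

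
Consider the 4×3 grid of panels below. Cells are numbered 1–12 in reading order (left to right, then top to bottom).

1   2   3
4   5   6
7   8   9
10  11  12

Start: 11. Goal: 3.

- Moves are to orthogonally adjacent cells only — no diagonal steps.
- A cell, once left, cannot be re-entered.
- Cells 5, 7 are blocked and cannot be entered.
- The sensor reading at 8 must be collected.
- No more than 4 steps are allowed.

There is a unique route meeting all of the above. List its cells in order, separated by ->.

Any route must reach 8 and still end at 3 within 4 moves, so the order of the required stops is forced.
Route from 11: up 1 to 8, right 1 to 9, up 2 to 3 — 4 moves in all.
Check: all required cells visited; 4 ≤ 4 moves.

11 -> 8 -> 9 -> 6 -> 3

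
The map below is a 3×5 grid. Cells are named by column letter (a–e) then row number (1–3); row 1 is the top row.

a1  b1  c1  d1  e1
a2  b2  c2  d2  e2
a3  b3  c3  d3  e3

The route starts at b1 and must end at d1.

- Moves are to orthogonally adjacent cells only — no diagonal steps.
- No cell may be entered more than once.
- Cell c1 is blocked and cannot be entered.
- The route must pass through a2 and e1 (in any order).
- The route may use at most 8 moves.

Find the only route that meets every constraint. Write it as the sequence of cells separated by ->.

b1 -> a1 -> a2 -> b2 -> c2 -> d2 -> e2 -> e1 -> d1

The 8-move cap with required stops at a2, e1 leaves no slack for detours.
Route from b1: left 1 to a1, down 1 to a2, right 4 to e2, up 1 to e1, left 1 to d1 — 8 moves in all.
Check: all required cells visited; 8 ≤ 8 moves.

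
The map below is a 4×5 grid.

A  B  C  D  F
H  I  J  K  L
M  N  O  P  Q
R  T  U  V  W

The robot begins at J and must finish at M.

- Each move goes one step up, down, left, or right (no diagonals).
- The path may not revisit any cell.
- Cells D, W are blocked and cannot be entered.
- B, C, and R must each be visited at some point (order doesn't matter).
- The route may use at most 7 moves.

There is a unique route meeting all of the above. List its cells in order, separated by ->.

The 7-move cap with required stops at B, C, R leaves no slack for detours.
Route from J: up 1 to C, left 1 to B, down 3 to T, left 1 to R, up 1 to M — 7 moves in all.
Check: all required cells visited; 7 ≤ 7 moves.

J -> C -> B -> I -> N -> T -> R -> M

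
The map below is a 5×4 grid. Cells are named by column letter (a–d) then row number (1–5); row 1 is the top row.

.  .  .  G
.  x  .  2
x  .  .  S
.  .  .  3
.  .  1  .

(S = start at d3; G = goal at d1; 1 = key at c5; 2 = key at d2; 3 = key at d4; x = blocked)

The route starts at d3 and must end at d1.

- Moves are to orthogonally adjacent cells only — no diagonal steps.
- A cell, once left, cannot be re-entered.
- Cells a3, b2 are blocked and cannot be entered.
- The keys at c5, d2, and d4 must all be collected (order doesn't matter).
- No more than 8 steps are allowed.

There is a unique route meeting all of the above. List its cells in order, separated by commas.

The budget equals the shortest possible length, so every move has to be on a shortest route through the required cells.
Route from d3: 2× down (reaching d5), left to c5, 3× up (reaching c2), right to d2, up to d1 — 8 moves in all.
Check: all required cells visited; 8 ≤ 8 moves.

d3, d4, d5, c5, c4, c3, c2, d2, d1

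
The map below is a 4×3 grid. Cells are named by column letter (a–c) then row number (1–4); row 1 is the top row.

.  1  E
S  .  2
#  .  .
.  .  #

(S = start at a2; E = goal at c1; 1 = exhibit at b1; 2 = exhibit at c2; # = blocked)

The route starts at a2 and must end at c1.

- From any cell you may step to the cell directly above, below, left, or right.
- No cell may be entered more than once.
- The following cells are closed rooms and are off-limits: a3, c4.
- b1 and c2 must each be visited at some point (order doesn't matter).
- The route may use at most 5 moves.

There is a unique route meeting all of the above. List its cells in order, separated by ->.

Any route must reach b1 and c2 and still end at c1 within 5 moves, so the order of the required stops is forced.
Route from a2: up to a1, right to b1, down to b2, right to c2, up to c1 — 5 moves in all.
Check: all required cells visited; 5 ≤ 5 moves.

a2 -> a1 -> b1 -> b2 -> c2 -> c1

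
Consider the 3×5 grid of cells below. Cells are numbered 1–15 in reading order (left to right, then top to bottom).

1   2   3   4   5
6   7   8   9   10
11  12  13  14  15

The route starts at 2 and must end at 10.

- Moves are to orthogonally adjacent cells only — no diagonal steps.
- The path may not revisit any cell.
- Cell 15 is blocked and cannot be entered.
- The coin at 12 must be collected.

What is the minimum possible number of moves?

Any route passes through 12 somewhere between 2 and 10. Summing Manhattan distances along the two legs (2 → 12 → 10) gives a lower bound of 2 + 4 = 6 moves.
A route of 6 moves achieves this: 2 → 7 → 12 → 13 → 8 → 9 → 10.
Since 6 matches the lower bound, it is optimal.

6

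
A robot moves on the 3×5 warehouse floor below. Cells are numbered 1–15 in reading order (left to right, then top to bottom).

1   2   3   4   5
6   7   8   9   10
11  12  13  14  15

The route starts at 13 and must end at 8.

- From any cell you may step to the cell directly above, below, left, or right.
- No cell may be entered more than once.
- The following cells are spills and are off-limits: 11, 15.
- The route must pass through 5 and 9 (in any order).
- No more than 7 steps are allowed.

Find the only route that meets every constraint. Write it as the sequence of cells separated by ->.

13 -> 14 -> 9 -> 10 -> 5 -> 4 -> 3 -> 8

The budget equals the shortest possible length, so every move has to be on a shortest route through the required cells.
Route from 13: right 1 to 14, up 1 to 9, right 1 to 10, up 1 to 5, left 2 to 3, down 1 to 8 — 7 moves in all.
Check: all required cells visited; 7 ≤ 7 moves.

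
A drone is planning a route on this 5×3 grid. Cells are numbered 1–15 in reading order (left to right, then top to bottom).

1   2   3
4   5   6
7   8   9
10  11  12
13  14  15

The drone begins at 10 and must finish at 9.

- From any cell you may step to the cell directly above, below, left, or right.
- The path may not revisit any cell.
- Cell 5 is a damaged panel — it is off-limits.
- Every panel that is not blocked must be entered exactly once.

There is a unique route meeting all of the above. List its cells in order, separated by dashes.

10 - 13 - 14 - 15 - 12 - 11 - 8 - 7 - 4 - 1 - 2 - 3 - 6 - 9

Need to visit all 14 open cells exactly once, starting at 10 and ending at 9.
Cell 1 has only two open neighbours (4 and 2), so the path must pass straight through it: one of those is the cell it's entered from and the other is where it exits.
Route from 10: down 1 to 13, right 2 to 15, up 1 to 12, left 1 to 11, up 1 to 8, left 1 to 7, up 2 to 1, right 2 to 3, down 2 to 9 — 13 moves in all.
Check: all 14 open cells covered.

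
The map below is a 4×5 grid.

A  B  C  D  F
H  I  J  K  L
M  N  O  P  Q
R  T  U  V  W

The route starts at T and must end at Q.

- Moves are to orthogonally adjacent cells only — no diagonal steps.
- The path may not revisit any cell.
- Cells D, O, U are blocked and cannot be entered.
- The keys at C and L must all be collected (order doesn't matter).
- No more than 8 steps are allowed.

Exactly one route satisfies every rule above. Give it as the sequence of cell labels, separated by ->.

Any route must reach C and L and still end at Q within 8 moves, so the order of the required stops is forced.
Route from T: up 3 to B, right 1 to C, down 1 to J, right 2 to L, down 1 to Q — 8 moves in all.
Check: all required cells visited; 8 ≤ 8 moves.

T -> N -> I -> B -> C -> J -> K -> L -> Q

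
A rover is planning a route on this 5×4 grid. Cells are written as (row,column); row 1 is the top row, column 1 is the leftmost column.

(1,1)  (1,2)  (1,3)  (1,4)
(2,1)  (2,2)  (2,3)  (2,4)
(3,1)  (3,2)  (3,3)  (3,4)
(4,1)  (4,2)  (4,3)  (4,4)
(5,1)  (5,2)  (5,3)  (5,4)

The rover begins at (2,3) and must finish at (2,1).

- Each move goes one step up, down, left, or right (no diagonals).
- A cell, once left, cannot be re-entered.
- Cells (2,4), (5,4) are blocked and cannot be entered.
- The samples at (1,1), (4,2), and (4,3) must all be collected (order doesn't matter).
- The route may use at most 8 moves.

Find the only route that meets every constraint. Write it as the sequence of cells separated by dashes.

(2,3) - (3,3) - (4,3) - (4,2) - (3,2) - (2,2) - (1,2) - (1,1) - (2,1)

The 8-move cap with required stops at (1,1), (4,2), (4,3) leaves no slack for detours.
Route from (2,3): down 2 to (4,3), left 1 to (4,2), up 3 to (1,2), left 1 to (1,1), down 1 to (2,1) — 8 moves in all.
Check: all required cells visited; 8 ≤ 8 moves.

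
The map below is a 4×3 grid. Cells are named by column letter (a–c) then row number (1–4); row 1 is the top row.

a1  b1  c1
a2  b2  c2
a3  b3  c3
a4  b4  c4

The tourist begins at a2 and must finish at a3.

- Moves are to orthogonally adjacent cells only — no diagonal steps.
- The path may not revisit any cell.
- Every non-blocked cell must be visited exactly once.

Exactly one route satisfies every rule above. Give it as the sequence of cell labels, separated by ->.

Need to visit all 12 open cells exactly once, starting at a2 and ending at a3.
Cell a4 has only two open neighbours (a3 and b4), so the path must pass straight through it: one of those is the cell it's entered from and the other is where it exits.
Route from a2: up to a1, 2× right (reaching c1), down to c2, left to b2, down to b3, right to c3, down to c4, 2× left (reaching a4), up to a3 — 11 moves in all.
Check: all 12 open cells covered.

a2 -> a1 -> b1 -> c1 -> c2 -> b2 -> b3 -> c3 -> c4 -> b4 -> a4 -> a3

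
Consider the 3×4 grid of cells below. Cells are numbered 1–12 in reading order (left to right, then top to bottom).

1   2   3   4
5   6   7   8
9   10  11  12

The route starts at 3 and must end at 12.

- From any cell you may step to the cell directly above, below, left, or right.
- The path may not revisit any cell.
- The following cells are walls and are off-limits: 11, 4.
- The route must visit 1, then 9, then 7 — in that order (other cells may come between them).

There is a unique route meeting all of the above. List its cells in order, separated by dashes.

The waypoints must appear in the order 1, 9, 7, with no cell reused.
Route from 3: 2× left (reaching 1), 2× down (reaching 9), right to 10, up to 6, 2× right (reaching 8), down to 12 — 9 moves in all.
Check: order respected (1 at step 2, 9 at step 4, 7 at step 7).

3 - 2 - 1 - 5 - 9 - 10 - 6 - 7 - 8 - 12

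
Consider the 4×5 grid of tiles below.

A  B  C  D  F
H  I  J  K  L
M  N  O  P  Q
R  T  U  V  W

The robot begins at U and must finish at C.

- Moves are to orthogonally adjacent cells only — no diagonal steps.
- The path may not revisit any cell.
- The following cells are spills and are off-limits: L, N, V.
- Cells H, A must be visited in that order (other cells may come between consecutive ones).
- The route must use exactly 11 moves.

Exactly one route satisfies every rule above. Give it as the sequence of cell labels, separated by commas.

The waypoints must appear in the order H, A, with no cell reused.
Route from U: 2× left (reaching R), 3× up (reaching A), right to B, down to I, 2× right (reaching K), up to D, left to C — 11 moves in all.
Check: order respected (H at step 4, A at step 5); 11 moves as required.

U, T, R, M, H, A, B, I, J, K, D, C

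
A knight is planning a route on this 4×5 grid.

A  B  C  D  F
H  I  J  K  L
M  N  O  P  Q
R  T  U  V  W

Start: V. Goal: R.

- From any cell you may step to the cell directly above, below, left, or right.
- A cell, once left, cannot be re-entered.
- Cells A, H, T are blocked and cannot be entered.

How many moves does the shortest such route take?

5

The Manhattan distance from V to R is |4−4| + |4−1| = 3, so at least 3 moves are needed.
That bound ignores the blocked cells. Measuring each leg by the fewest moves that actually steer around them (V→R: 5) raises the lower bound to 5.
A route of 5 moves exists: V → P → O → N → M → R.
Since 5 matches that lower bound, it is optimal.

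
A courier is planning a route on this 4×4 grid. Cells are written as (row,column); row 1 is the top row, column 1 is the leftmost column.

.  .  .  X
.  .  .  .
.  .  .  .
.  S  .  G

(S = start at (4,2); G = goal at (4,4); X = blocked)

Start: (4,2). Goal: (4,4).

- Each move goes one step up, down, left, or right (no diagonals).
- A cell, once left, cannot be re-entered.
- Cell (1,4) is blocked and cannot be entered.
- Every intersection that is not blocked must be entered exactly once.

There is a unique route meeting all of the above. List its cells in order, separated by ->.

(4,2) -> (4,1) -> (3,1) -> (3,2) -> (2,2) -> (2,1) -> (1,1) -> (1,2) -> (1,3) -> (2,3) -> (2,4) -> (3,4) -> (3,3) -> (4,3) -> (4,4)

Need to visit all 15 open cells exactly once, starting at (4,2) and ending at (4,4).
Cell (4,1) has only two open neighbours ((3,1) and (4,2)), so the path must pass straight through it: one of those is the cell it's entered from and the other is where it exits.
Route from (4,2): left 1 to (4,1), up 1 to (3,1), right 1 to (3,2), up 1 to (2,2), left 1 to (2,1), up 1 to (1,1), right 2 to (1,3), down 1 to (2,3), right 1 to (2,4), down 1 to (3,4), left 1 to (3,3), down 1 to (4,3), right 1 to (4,4) — 14 moves in all.
Check: all 15 open cells covered.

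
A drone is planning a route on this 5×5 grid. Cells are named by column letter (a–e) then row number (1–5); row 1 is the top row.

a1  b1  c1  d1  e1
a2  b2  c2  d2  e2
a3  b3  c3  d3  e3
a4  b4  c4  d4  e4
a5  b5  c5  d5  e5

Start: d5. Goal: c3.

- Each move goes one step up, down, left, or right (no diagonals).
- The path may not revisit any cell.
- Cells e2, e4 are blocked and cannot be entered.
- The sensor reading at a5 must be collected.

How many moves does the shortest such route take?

Any route passes through a5 somewhere between d5 and c3. Summing Manhattan distances along the two legs (d5 → a5 → c3) gives a lower bound of 3 + 4 = 7 moves.
A route of 7 moves achieves this: d5 → c5 → b5 → a5 → a4 → a3 → b3 → c3.
Since 7 matches the lower bound, it is optimal.

7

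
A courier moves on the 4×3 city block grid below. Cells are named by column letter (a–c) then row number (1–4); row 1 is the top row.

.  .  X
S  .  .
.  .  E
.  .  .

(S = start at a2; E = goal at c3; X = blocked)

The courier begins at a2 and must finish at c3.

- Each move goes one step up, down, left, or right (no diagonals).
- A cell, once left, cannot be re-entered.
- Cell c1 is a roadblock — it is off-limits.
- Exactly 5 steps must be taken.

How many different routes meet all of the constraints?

7

Need simple routes of exactly 5 moves from a2 to c3 (Manhattan distance 3, so 1 moves are spent on a detour and 1 undoing it).
Enumerating: a2 a1 b1 b2 b3 c3 | a2 a1 b1 b2 c2 c3 | a2 a3 a4 b4 b3 c3 | a2 a3 a4 b4 c4 c3 | a2 a3 b3 b2 c2 c3 | a2 a3 b3 b4 c4 c3 | a2 b2 b3 b4 c4 c3.
That gives 7 routes.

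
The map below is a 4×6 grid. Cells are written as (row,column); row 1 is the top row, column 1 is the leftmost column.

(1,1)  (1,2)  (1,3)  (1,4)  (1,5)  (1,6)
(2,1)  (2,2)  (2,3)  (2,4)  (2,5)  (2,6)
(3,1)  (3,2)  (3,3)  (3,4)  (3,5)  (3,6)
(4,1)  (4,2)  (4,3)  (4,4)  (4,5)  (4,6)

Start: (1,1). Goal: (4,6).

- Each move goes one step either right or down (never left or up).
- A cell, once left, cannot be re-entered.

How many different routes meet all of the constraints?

56

A right/down-only route from (1,1) to (4,6) makes exactly 3 down-moves and 5 right-moves in some order.
With no other constraints that would be C(8,3) = 56 routes.
That gives 56 routes.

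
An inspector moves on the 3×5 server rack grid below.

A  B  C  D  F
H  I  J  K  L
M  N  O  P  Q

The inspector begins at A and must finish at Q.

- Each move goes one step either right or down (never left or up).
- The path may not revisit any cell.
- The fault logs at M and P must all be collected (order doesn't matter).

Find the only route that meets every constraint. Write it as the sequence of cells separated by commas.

Moves only go right or down, so the column and row indices never decrease.
Route from A: 2× down (reaching M), 4× right (reaching Q) — 6 moves in all.
Check: all required cells visited.

A, H, M, N, O, P, Q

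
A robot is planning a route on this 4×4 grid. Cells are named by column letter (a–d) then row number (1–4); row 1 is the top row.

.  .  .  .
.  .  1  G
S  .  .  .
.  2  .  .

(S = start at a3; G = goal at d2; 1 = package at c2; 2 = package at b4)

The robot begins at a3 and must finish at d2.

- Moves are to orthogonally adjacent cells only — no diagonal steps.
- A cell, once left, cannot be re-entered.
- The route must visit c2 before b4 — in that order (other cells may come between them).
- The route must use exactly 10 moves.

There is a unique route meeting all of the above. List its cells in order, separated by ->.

The waypoints must appear in the order c2, b4, with no cell reused.
Route from a3: up 1 to a2, right 2 to c2, down 1 to c3, left 1 to b3, down 1 to b4, right 2 to d4, up 2 to d2 — 10 moves in all.
Check: order respected (1 at step 3, 2 at step 6); 10 moves as required.

a3 -> a2 -> b2 -> c2 -> c3 -> b3 -> b4 -> c4 -> d4 -> d3 -> d2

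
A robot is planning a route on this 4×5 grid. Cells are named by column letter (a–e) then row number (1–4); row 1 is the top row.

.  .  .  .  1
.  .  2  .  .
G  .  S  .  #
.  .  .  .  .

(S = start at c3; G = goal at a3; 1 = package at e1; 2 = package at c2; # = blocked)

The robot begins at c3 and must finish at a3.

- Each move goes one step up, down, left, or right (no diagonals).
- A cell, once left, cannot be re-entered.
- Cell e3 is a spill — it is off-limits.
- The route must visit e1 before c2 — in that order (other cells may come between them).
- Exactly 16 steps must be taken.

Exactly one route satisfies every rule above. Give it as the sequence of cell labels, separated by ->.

c3 -> b3 -> b4 -> c4 -> d4 -> d3 -> d2 -> e2 -> e1 -> d1 -> c1 -> c2 -> b2 -> b1 -> a1 -> a2 -> a3

The waypoints must appear in the order e1, c2, with no cell reused.
Route from c3: left 1 to b3, down 1 to b4, right 2 to d4, up 2 to d2, right 1 to e2, up 1 to e1, left 2 to c1, down 1 to c2, left 1 to b2, up 1 to b1, left 1 to a1, down 2 to a3 — 16 moves in all.
Check: order respected (1 at step 8, 2 at step 11); 16 moves as required.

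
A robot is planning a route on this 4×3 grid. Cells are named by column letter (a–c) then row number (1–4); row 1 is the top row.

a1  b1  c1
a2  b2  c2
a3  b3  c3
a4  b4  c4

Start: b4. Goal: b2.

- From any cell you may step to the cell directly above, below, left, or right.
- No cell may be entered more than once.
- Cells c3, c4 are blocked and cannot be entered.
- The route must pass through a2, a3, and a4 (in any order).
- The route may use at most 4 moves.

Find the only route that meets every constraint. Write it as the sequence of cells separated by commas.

The 4-move cap with required stops at a2, a3, a4 leaves no slack for detours.
Route from b4: left to a4, 2× up (reaching a2), right to b2 — 4 moves in all.
Check: all required cells visited; 4 ≤ 4 moves.

b4, a4, a3, a2, b2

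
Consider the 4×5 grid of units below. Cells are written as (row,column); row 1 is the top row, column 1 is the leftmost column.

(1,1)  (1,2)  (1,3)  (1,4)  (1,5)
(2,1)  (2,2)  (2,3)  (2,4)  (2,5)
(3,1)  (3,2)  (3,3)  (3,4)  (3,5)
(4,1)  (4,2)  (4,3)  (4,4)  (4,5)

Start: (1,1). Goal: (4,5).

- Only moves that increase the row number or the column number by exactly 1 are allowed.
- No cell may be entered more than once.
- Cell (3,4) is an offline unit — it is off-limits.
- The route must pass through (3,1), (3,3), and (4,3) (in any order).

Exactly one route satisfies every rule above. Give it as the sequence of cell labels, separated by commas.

(1,1), (2,1), (3,1), (3,2), (3,3), (4,3), (4,4), (4,5)

Moves only go right or down, so the column and row indices never decrease.
Route from (1,1): down 2 to (3,1), right 2 to (3,3), down 1 to (4,3), right 2 to (4,5) — 7 moves in all.
Check: all required cells visited.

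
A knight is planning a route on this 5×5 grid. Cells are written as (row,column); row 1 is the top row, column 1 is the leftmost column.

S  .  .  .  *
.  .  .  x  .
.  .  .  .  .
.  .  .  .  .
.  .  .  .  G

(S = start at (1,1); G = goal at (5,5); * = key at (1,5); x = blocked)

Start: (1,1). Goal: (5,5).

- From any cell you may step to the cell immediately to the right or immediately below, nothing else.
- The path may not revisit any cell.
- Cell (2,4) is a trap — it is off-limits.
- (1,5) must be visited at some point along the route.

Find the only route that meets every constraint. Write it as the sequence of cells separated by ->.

Moves only go right or down, so the column and row indices never decrease.
Route from (1,1): right 4 to (1,5), down 4 to (5,5) — 8 moves in all.
Check: all required cells visited.

(1,1) -> (1,2) -> (1,3) -> (1,4) -> (1,5) -> (2,5) -> (3,5) -> (4,5) -> (5,5)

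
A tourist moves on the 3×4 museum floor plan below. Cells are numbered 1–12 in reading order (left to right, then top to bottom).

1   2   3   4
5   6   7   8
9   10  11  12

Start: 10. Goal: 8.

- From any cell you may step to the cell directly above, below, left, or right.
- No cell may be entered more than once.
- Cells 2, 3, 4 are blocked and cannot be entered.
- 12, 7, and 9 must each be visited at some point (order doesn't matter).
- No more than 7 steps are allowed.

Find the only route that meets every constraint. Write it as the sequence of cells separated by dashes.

The budget equals the shortest possible length, so every move has to be on a shortest route through the required cells.
Route from 10: left 1 to 9, up 1 to 5, right 2 to 7, down 1 to 11, right 1 to 12, up 1 to 8 — 7 moves in all.
Check: all required cells visited; 7 ≤ 7 moves.

10 - 9 - 5 - 6 - 7 - 11 - 12 - 8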